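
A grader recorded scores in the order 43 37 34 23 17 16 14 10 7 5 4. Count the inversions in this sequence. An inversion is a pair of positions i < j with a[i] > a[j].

Sweep left to right; for each value list the smaller values that follow it:
43 → 37, 34, 23, 17, 16, 14, 10, 7, 5, 4 → 10
37 → 34, 23, 17, 16, 14, 10, 7, 5, 4 → 9
34 → 23, 17, 16, 14, 10, 7, 5, 4 → 8
23 → 17, 16, 14, 10, 7, 5, 4 → 7
17 → 16, 14, 10, 7, 5, 4 → 6
16 → 14, 10, 7, 5, 4 → 5
14 → 10, 7, 5, 4 → 4
10 → 7, 5, 4 → 3
7 → 5, 4 → 2
5 → 4 → 1
4 → none → 0
Sum: 10 + 9 + 8 + 7 + 6 + 5 + 4 + 3 + 2 + 1 + 0 = 55

55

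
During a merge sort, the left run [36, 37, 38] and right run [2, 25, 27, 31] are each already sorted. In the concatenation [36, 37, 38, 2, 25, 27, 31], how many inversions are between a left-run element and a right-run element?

For each element r of the right run, count left-run elements greater than r:
r = 2: 36, 37, 38 → 3
r = 25: 36, 37, 38 → 3
r = 27: 36, 37, 38 → 3
r = 31: 36, 37, 38 → 3
Cross-inversions: 3 + 3 + 3 + 3 = 12

12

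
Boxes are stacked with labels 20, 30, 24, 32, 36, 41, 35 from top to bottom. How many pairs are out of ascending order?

3

For each element, count later entries that are smaller:
20 → none → 0
30 → 24 → 1
24 → none → 0
32 → none → 0
36 → 35 → 1
41 → 35 → 1
35 → none → 0
Sum: 0 + 1 + 0 + 0 + 1 + 1 + 0 = 3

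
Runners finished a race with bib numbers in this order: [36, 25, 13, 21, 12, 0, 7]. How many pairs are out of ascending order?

Out-of-order pairs: 19

Element-by-element contributions:
36: 6
25: 5
13: 3
21: 3
12: 2
0: 0
7: 0
Sum: 6 + 5 + 3 + 3 + 2 + 0 + 0 = 19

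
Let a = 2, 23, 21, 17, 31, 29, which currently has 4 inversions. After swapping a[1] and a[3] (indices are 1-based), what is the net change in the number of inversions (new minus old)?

Positions 1 and 3 hold 2 and 21; after swapping, the array is [21, 23, 2, 17, 31, 29].
For each element, count later entries that are smaller:
21 → 2, 17 → 2
23 → 2, 17 → 2
2 → none → 0
17 → none → 0
31 → 29 → 1
29 → none → 0
Sum: 2 + 2 + 0 + 0 + 1 + 0 = 5
Change: 5 − 4 = +1

+1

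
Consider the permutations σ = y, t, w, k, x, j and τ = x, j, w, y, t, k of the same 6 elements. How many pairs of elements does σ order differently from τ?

Assign each item its position (1..6) in the first ordering, then rewrite the second ordering as that position sequence:
positions: y→1, t→2, w→3, k→4, x→5, j→6
second ordering as positions: [5, 6, 3, 1, 2, 4]
Discordant pairs = inversions in this position sequence.
5: 3, 1, 2, 4 → 4
6: 3, 1, 2, 4 → 4
3: 1, 2 → 2
1: 0
2: 0
4: 0
Total: 4 + 4 + 2 + 0 + 0 + 0 = 10

Discordant pairs: 10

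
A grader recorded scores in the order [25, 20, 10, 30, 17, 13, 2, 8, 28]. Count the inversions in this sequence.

23 out-of-order pairs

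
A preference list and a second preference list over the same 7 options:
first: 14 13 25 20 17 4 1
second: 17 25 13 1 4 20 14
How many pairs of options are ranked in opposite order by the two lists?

13 pairs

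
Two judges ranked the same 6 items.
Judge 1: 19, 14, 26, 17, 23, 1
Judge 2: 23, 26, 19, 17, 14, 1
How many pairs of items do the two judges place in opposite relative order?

7 discordant pairs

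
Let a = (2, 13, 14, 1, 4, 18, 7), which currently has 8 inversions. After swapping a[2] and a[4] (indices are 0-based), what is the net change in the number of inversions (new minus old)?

Positions 2 and 4 hold 14 and 4; after swapping, the array is [2, 13, 4, 1, 14, 18, 7].
Element-by-element contributions:
2 → 1 → 1
13 → 4, 1, 7 → 3
4 → 1 → 1
1 → none → 0
14 → 7 → 1
18 → 7 → 1
7 → none → 0
Sum: 1 + 3 + 1 + 0 + 1 + 1 + 0 = 7
Change: 7 − 8 = -1

-1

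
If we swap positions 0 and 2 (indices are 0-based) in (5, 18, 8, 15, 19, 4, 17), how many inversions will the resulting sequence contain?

There are 10 inversions.

Positions 0 and 2 hold 5 and 8; after swapping, the array is [8, 18, 5, 15, 19, 4, 17].
Element-by-element contributions:
8 → 5, 4 → 2
18 → 5, 15, 4, 17 → 4
5 → 4 → 1
15 → 4 → 1
19 → 4, 17 → 2
4 → none → 0
17 → none → 0
Sum: 2 + 4 + 1 + 1 + 2 + 0 + 0 = 10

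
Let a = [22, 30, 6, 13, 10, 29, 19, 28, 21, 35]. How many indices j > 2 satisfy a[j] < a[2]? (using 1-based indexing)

7 such elements

The element at index 2 is 30.
Elements after it: 6, 13, 10, 29, 19, 28, 21, 35
Those smaller than 30: 6, 13, 10, 29, 19, 28, 21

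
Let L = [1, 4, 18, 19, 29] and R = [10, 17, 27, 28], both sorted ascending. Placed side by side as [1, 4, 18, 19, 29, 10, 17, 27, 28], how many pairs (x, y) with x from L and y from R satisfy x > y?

8

Take each right-half value and tally the left-half values above it:
r = 10: 18, 19, 29 → 3
r = 17: 18, 19, 29 → 3
r = 27: 29 → 1
r = 28: 29 → 1
Cross-inversions: 3 + 3 + 1 + 1 = 8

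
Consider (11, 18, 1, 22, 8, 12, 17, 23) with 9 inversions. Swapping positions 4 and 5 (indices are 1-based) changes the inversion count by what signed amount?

-1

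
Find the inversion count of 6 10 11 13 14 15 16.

0

Listing every pair i<j with a[i]>a[j] (using 1-based positions):
(none)
That's 0 pairs.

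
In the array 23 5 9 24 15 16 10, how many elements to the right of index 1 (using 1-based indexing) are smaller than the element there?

The element at index 1 is 23.
Elements after it: 5, 9, 24, 15, 16, 10
Those smaller than 23: 5, 9, 15, 16, 10

5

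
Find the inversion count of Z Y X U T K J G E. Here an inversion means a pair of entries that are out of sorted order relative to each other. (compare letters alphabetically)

36

For each element, count later entries that are smaller:
Z → Y, X, U, T, K, J, G, E → 8
Y → X, U, T, K, J, G, E → 7
X → U, T, K, J, G, E → 6
U → T, K, J, G, E → 5
T → K, J, G, E → 4
K → J, G, E → 3
J → G, E → 2
G → E → 1
E → none → 0
Sum: 8 + 7 + 6 + 5 + 4 + 3 + 2 + 1 + 0 = 36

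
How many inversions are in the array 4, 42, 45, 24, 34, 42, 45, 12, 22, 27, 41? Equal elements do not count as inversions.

26

Count, for each position, how many later elements it exceeds:
4: 0
42: 6
45: 7
24: 2
34: 3
42: 4
45: 4
12: 0
22: 0
27: 0
41: 0
Sum: 0 + 6 + 7 + 2 + 3 + 4 + 4 + 0 + 0 + 0 + 0 = 26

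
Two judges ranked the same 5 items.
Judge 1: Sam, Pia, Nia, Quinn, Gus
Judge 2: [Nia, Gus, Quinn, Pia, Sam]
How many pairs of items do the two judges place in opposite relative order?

Assign each item its position (1..5) in the first ordering, then rewrite the second ordering as that position sequence:
positions: Sam→1, Pia→2, Nia→3, Quinn→4, Gus→5
second ordering as positions: [3, 5, 4, 2, 1]
Discordant pairs = inversions in this position sequence.
3: 2, 1 → 2
5: 4, 2, 1 → 3
4: 2, 1 → 2
2: 1 → 1
1: 0
Total: 2 + 3 + 2 + 1 + 0 = 8

8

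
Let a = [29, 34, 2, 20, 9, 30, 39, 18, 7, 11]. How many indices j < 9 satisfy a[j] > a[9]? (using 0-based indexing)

The element at index 9 is 11.
Elements before it: 29, 34, 2, 20, 9, 30, 39, 18, 7
Those larger than 11: 29, 34, 20, 30, 39, 18

6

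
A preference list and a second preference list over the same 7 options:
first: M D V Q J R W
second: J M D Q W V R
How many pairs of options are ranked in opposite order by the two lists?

7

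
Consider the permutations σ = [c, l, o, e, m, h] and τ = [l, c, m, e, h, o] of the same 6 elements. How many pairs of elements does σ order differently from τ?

Assign each item its position (1..6) in the first ordering, then rewrite the second ordering as that position sequence:
positions: c→1, l→2, o→3, e→4, m→5, h→6
second ordering as positions: [2, 1, 5, 4, 6, 3]
Discordant pairs = inversions in this position sequence.
2: 1 → 1
1: 0
5: 4, 3 → 2
4: 3 → 1
6: 3 → 1
3: 0
Total: 1 + 0 + 2 + 1 + 1 + 0 = 5

5 discordant pairs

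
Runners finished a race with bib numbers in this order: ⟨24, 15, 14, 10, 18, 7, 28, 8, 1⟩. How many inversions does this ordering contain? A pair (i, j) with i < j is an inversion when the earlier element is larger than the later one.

26

Count, for each position, how many later elements it exceeds:
24: 7
15: 5
14: 4
10: 3
18: 3
7: 1
28: 2
8: 1
1: 0
Sum: 7 + 5 + 4 + 3 + 3 + 1 + 2 + 1 + 0 = 26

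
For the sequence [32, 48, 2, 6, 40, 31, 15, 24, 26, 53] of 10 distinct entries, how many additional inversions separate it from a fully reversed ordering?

Maximum inversions for 10 distinct elements is C(10, 2) = 10·9/2 = 45.
Current inversions — for each element, count later smaller elements:
32: 6
48: 7
2: 0
6: 0
40: 4
31: 3
15: 0
24: 0
26: 0
53: 0
Current total: 6 + 7 + 0 + 0 + 4 + 3 + 0 + 0 + 0 + 0 = 20
Shortfall: 45 − 20 = 25

25 inversions short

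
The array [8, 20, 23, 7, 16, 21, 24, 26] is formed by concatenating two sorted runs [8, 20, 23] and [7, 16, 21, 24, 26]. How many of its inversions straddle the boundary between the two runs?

6

Count, for every r in R, how many entries of L exceed r:
r = 7: 8, 20, 23 → 3
r = 16: 20, 23 → 2
r = 21: 23 → 1
r = 24: none → 0
r = 26: none → 0
Cross-inversions: 3 + 2 + 1 + 0 + 0 = 6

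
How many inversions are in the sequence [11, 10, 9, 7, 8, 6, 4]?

20 inversions

Sweep left to right; for each value list the smaller values that follow it:
11: 6
10: 5
9: 4
7: 2
8: 2
6: 1
4: 0
Sum: 6 + 5 + 4 + 2 + 2 + 1 + 0 = 20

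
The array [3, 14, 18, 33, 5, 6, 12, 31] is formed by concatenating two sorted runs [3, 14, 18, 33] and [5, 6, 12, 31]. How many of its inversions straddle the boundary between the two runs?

Split inversions: 10

For each element r of the right run, count left-run elements greater than r:
r = 5: 14, 18, 33 → 3
r = 6: 14, 18, 33 → 3
r = 12: 14, 18, 33 → 3
r = 31: 33 → 1
Cross-inversions: 3 + 3 + 3 + 1 = 10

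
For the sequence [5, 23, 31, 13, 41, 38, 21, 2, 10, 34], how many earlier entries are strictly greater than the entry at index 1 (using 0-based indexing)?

The element at index 1 is 23.
Elements before it: 5
None of them are larger than 23.

0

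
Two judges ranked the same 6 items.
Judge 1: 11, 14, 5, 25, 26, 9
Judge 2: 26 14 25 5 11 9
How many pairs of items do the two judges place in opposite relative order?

Assign each item its position (1..6) in the first ordering, then rewrite the second ordering as that position sequence:
positions: 11→1, 14→2, 5→3, 25→4, 26→5, 9→6
second ordering as positions: [5, 2, 4, 3, 1, 6]
Discordant pairs = inversions in this position sequence.
5: 2, 4, 3, 1 → 4
2: 1 → 1
4: 3, 1 → 2
3: 1 → 1
1: 0
6: 0
Total: 4 + 1 + 2 + 1 + 0 + 0 = 8

8 discordant pairs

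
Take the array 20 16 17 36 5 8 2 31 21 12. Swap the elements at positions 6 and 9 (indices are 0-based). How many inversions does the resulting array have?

26 inversions

Positions 6 and 9 hold 2 and 12; after swapping, the array is [20, 16, 17, 36, 5, 8, 12, 31, 21, 2].
Element-by-element contributions:
20: 6
16: 4
17: 4
36: 6
5: 1
8: 1
12: 1
31: 2
21: 1
2: 0
Sum: 6 + 4 + 4 + 6 + 1 + 1 + 1 + 2 + 1 + 0 = 26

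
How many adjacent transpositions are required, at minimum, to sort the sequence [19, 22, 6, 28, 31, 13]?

Each adjacent swap fixes exactly one inversion, so the minimum swap count equals the number of inversions.
Count inversions — for each element, later elements that are smaller:
19: 6, 13 → 2
22: 6, 13 → 2
6: none → 0
28: 13 → 1
31: 13 → 1
13: none → 0
Total inversions: 2 + 2 + 0 + 1 + 1 + 0 = 6

6 adjacent swaps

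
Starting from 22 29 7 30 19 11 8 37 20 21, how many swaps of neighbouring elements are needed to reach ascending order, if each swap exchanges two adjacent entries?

Swaps: 22

The minimum number of adjacent swaps to sort an array equals its inversion count, since every such swap removes exactly one inversion.
Count inversions — for each element, later elements that are smaller:
22: 7, 19, 11, 8, 20, 21 → 6
29: 7, 19, 11, 8, 20, 21 → 6
7: none → 0
30: 19, 11, 8, 20, 21 → 5
19: 11, 8 → 2
11: 8 → 1
8: none → 0
37: 20, 21 → 2
20: none → 0
21: none → 0
Total inversions: 6 + 6 + 0 + 5 + 2 + 1 + 0 + 2 + 0 + 0 = 22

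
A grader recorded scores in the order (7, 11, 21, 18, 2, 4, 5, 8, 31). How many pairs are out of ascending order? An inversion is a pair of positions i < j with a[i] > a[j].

16 inversions

Count, for each position, how many later elements it exceeds:
7 → 2, 4, 5 → 3
11 → 2, 4, 5, 8 → 4
21 → 18, 2, 4, 5, 8 → 5
18 → 2, 4, 5, 8 → 4
2 → none → 0
4 → none → 0
5 → none → 0
8 → none → 0
31 → none → 0
Sum: 3 + 4 + 5 + 4 + 0 + 0 + 0 + 0 + 0 = 16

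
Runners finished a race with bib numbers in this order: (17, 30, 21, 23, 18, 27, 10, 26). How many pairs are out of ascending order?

14

Sweep left to right; for each value list the smaller values that follow it:
17 → 10 → 1
30 → 21, 23, 18, 27, 10, 26 → 6
21 → 18, 10 → 2
23 → 18, 10 → 2
18 → 10 → 1
27 → 10, 26 → 2
10 → none → 0
26 → none → 0
Sum: 1 + 6 + 2 + 2 + 1 + 2 + 0 + 0 = 14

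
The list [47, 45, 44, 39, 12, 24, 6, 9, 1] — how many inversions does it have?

34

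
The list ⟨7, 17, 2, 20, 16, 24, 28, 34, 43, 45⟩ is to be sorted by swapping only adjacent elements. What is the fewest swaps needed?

4 swaps

The minimum number of adjacent swaps to sort an array equals its inversion count, since every such swap removes exactly one inversion.
Count inversions — for each element, later elements that are smaller:
7: 2 → 1
17: 2, 16 → 2
2: none → 0
20: 16 → 1
16: none → 0
24: none → 0
28: none → 0
34: none → 0
43: none → 0
45: none → 0
Total inversions: 1 + 2 + 0 + 1 + 0 + 0 + 0 + 0 + 0 + 0 = 4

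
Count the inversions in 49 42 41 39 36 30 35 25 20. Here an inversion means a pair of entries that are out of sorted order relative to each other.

35 inversions

Sweep left to right; for each value list the smaller values that follow it:
49 → 42, 41, 39, 36, 30, 35, 25, 20 → 8
42 → 41, 39, 36, 30, 35, 25, 20 → 7
41 → 39, 36, 30, 35, 25, 20 → 6
39 → 36, 30, 35, 25, 20 → 5
36 → 30, 35, 25, 20 → 4
30 → 25, 20 → 2
35 → 25, 20 → 2
25 → 20 → 1
20 → none → 0
Sum: 8 + 7 + 6 + 5 + 4 + 2 + 2 + 1 + 0 = 35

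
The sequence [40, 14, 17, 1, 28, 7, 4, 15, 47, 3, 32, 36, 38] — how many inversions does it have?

Element-by-element contributions:
40 → 14, 17, 1, 28, 7, 4, 15, 3, 32, 36, 38 → 11
14 → 1, 7, 4, 3 → 4
17 → 1, 7, 4, 15, 3 → 5
1 → none → 0
28 → 7, 4, 15, 3 → 4
7 → 4, 3 → 2
4 → 3 → 1
15 → 3 → 1
47 → 3, 32, 36, 38 → 4
3 → none → 0
32 → none → 0
36 → none → 0
38 → none → 0
Sum: 11 + 4 + 5 + 0 + 4 + 2 + 1 + 1 + 4 + 0 + 0 + 0 + 0 = 32

32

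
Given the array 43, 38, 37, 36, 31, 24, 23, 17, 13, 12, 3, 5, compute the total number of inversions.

There are 65 out-of-order pairs.

Sweep left to right; for each value list the smaller values that follow it:
43 → 38, 37, 36, 31, 24, 23, 17, 13, 12, 3, 5 → 11
38 → 37, 36, 31, 24, 23, 17, 13, 12, 3, 5 → 10
37 → 36, 31, 24, 23, 17, 13, 12, 3, 5 → 9
36 → 31, 24, 23, 17, 13, 12, 3, 5 → 8
31 → 24, 23, 17, 13, 12, 3, 5 → 7
24 → 23, 17, 13, 12, 3, 5 → 6
23 → 17, 13, 12, 3, 5 → 5
17 → 13, 12, 3, 5 → 4
13 → 12, 3, 5 → 3
12 → 3, 5 → 2
3 → none → 0
5 → none → 0
Sum: 11 + 10 + 9 + 8 + 7 + 6 + 5 + 4 + 3 + 2 + 0 + 0 = 65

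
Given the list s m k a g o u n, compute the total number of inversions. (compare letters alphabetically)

There are 13 inversions.

For each element, count later entries that are smaller:
s → m, k, a, g, o, n → 6
m → k, a, g → 3
k → a, g → 2
a → none → 0
g → none → 0
o → n → 1
u → n → 1
n → none → 0
Sum: 6 + 3 + 2 + 0 + 0 + 1 + 1 + 0 = 13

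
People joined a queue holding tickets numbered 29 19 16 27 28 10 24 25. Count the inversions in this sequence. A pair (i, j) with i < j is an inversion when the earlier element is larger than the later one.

16

Element-by-element contributions:
29 → 19, 16, 27, 28, 10, 24, 25 → 7
19 → 16, 10 → 2
16 → 10 → 1
27 → 10, 24, 25 → 3
28 → 10, 24, 25 → 3
10 → none → 0
24 → none → 0
25 → none → 0
Sum: 7 + 2 + 1 + 3 + 3 + 0 + 0 + 0 = 16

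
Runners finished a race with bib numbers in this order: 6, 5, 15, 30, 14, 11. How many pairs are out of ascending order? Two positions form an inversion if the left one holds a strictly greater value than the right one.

Count, for each position, how many later elements it exceeds:
6 → 5 → 1
5 → none → 0
15 → 14, 11 → 2
30 → 14, 11 → 2
14 → 11 → 1
11 → none → 0
Sum: 1 + 0 + 2 + 2 + 1 + 0 = 6

6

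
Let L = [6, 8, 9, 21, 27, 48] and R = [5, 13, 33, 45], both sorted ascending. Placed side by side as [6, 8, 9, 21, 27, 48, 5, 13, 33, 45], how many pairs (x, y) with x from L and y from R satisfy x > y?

Take each right-half value and tally the left-half values above it:
r = 5: 6, 8, 9, 21, 27, 48 → 6
r = 13: 21, 27, 48 → 3
r = 33: 48 → 1
r = 45: 48 → 1
Cross-inversions: 6 + 3 + 1 + 1 = 11

11 split inversions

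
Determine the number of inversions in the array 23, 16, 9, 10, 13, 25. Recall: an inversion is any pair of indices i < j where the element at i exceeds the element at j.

Inversion pairs (indices are 1-based):
(1,2): 23 > 16
(1,3): 23 > 9
(1,4): 23 > 10
(1,5): 23 > 13
(2,3): 16 > 9
(2,4): 16 > 10
(2,5): 16 > 13
That's 7 pairs.

7 out-of-order pairs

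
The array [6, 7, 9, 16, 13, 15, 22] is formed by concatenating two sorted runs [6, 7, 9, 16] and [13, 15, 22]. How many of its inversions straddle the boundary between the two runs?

For each element r of the right run, count left-run elements greater than r:
r = 13: 16 → 1
r = 15: 16 → 1
r = 22: none → 0
Cross-inversions: 1 + 1 + 0 = 2

2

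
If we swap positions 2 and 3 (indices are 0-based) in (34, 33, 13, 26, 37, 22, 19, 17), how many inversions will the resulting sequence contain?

21 inversions

Positions 2 and 3 hold 13 and 26; after swapping, the array is [34, 33, 26, 13, 37, 22, 19, 17].
Sweep left to right; for each value list the smaller values that follow it:
34 → 33, 26, 13, 22, 19, 17 → 6
33 → 26, 13, 22, 19, 17 → 5
26 → 13, 22, 19, 17 → 4
13 → none → 0
37 → 22, 19, 17 → 3
22 → 19, 17 → 2
19 → 17 → 1
17 → none → 0
Sum: 6 + 5 + 4 + 0 + 3 + 2 + 1 + 0 = 21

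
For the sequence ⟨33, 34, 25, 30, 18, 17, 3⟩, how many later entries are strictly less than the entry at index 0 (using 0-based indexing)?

The element at index 0 is 33.
Elements after it: 34, 25, 30, 18, 17, 3
Those smaller than 33: 25, 30, 18, 17, 3

5 such elements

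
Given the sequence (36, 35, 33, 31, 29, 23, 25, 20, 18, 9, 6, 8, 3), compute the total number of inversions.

76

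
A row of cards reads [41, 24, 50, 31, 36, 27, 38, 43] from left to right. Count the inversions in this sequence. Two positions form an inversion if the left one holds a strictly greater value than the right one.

Count, for each position, how many later elements it exceeds:
41: 5
24: 0
50: 5
31: 1
36: 1
27: 0
38: 0
43: 0
Sum: 5 + 0 + 5 + 1 + 1 + 0 + 0 + 0 = 12

12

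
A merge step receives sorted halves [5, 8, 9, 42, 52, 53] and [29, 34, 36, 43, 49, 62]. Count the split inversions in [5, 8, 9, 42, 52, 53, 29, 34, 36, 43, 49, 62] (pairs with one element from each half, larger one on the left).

There are 13 split inversions.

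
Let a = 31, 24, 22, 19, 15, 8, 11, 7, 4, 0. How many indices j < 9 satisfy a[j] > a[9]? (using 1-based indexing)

8 such elements

The element at index 9 is 4.
Elements before it: 31, 24, 22, 19, 15, 8, 11, 7
Those larger than 4: 31, 24, 22, 19, 15, 8, 11, 7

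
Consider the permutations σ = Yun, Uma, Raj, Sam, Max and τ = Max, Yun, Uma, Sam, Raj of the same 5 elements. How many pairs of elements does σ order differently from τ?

5 discordant pairs

Assign each item its position (1..5) in the first ordering, then rewrite the second ordering as that position sequence:
positions: Yun→1, Uma→2, Raj→3, Sam→4, Max→5
second ordering as positions: [5, 1, 2, 4, 3]
Discordant pairs = inversions in this position sequence.
5: 1, 2, 4, 3 → 4
1: 0
2: 0
4: 3 → 1
3: 0
Total: 4 + 0 + 0 + 1 + 0 = 5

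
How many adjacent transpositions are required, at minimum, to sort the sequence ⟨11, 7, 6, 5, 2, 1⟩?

Minimum adjacent swaps = number of inversions (each swap of adjacent out-of-order elements removes one inversion and no swap can remove more).
Count inversions — for each element, later elements that are smaller:
11: 7, 6, 5, 2, 1 → 5
7: 6, 5, 2, 1 → 4
6: 5, 2, 1 → 3
5: 2, 1 → 2
2: 1 → 1
1: none → 0
Total inversions: 5 + 4 + 3 + 2 + 1 + 0 = 15

15 swaps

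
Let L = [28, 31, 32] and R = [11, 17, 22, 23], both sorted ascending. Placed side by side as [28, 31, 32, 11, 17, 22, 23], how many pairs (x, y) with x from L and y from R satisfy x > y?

Count, for every r in R, how many entries of L exceed r:
r = 11: 28, 31, 32 → 3
r = 17: 28, 31, 32 → 3
r = 22: 28, 31, 32 → 3
r = 23: 28, 31, 32 → 3
Cross-inversions: 3 + 3 + 3 + 3 = 12

12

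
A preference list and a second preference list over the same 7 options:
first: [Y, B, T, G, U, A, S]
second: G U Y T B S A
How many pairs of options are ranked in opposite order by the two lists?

There are 8 pairs.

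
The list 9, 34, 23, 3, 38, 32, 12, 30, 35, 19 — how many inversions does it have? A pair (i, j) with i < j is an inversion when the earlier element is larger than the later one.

20 out-of-order pairs

Element-by-element contributions:
9 → 3 → 1
34 → 23, 3, 32, 12, 30, 19 → 6
23 → 3, 12, 19 → 3
3 → none → 0
38 → 32, 12, 30, 35, 19 → 5
32 → 12, 30, 19 → 3
12 → none → 0
30 → 19 → 1
35 → 19 → 1
19 → none → 0
Sum: 1 + 6 + 3 + 0 + 5 + 3 + 0 + 1 + 1 + 0 = 20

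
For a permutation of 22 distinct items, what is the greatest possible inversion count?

A reversed (strictly descending) arrangement makes every pair an inversion, giving C(22, 2) inversions.
C(22, 2) = 22·21/2 = 231

231 inversions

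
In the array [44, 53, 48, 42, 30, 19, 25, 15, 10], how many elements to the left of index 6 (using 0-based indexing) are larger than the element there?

5

The element at index 6 is 25.
Elements before it: 44, 53, 48, 42, 30, 19
Those larger than 25: 44, 53, 48, 42, 30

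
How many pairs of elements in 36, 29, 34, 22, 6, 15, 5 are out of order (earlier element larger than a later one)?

19 inversions

For each element, count later entries that are smaller:
36 → 29, 34, 22, 6, 15, 5 → 6
29 → 22, 6, 15, 5 → 4
34 → 22, 6, 15, 5 → 4
22 → 6, 15, 5 → 3
6 → 5 → 1
15 → 5 → 1
5 → none → 0
Sum: 6 + 4 + 4 + 3 + 1 + 1 + 0 = 19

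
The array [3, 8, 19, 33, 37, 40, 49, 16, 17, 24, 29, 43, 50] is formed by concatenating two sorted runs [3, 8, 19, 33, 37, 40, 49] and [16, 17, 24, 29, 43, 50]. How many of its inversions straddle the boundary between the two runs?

19 split inversions

Take each right-half value and tally the left-half values above it:
r = 16: 19, 33, 37, 40, 49 → 5
r = 17: 19, 33, 37, 40, 49 → 5
r = 24: 33, 37, 40, 49 → 4
r = 29: 33, 37, 40, 49 → 4
r = 43: 49 → 1
r = 50: none → 0
Cross-inversions: 5 + 5 + 4 + 4 + 1 + 0 = 19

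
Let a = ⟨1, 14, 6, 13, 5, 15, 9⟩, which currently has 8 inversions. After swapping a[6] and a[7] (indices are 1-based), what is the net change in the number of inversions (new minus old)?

Positions 6 and 7 hold 15 and 9; after swapping, the array is [1, 14, 6, 13, 5, 9, 15].
For each element, count later entries that are smaller:
1: 0
14: 4
6: 1
13: 2
5: 0
9: 0
15: 0
Sum: 0 + 4 + 1 + 2 + 0 + 0 + 0 = 7
Change: 7 − 8 = -1

-1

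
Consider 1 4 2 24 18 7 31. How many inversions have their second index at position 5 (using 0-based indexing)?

The element at index 5 is 7.
Elements before it: 1, 4, 2, 24, 18
Those larger than 7: 24, 18

2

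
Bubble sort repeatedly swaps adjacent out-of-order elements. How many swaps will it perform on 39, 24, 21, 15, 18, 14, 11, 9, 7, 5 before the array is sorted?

Minimum adjacent swaps = number of inversions (each swap of adjacent out-of-order elements removes one inversion and no swap can remove more).
Count inversions — for each element, later elements that are smaller:
39: 24, 21, 15, 18, 14, 11, 9, 7, 5 → 9
24: 21, 15, 18, 14, 11, 9, 7, 5 → 8
21: 15, 18, 14, 11, 9, 7, 5 → 7
15: 14, 11, 9, 7, 5 → 5
18: 14, 11, 9, 7, 5 → 5
14: 11, 9, 7, 5 → 4
11: 9, 7, 5 → 3
9: 7, 5 → 2
7: 5 → 1
5: none → 0
Total inversions: 9 + 8 + 7 + 5 + 5 + 4 + 3 + 2 + 1 + 0 = 44

Adjacent swaps: 44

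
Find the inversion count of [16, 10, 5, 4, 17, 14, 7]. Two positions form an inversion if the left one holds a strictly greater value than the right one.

Inversion pairs (indices are 1-based):
(1,2): 16 > 10
(1,3): 16 > 5
(1,4): 16 > 4
(1,6): 16 > 14
(1,7): 16 > 7
(2,3): 10 > 5
(2,4): 10 > 4
(2,7): 10 > 7
(3,4): 5 > 4
(5,6): 17 > 14
(5,7): 17 > 7
(6,7): 14 > 7
That's 12 pairs.

12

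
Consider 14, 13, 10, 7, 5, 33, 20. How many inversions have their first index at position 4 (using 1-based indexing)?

1 such element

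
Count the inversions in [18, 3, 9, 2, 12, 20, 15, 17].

Sweep left to right; for each value list the smaller values that follow it:
18 → 3, 9, 2, 12, 15, 17 → 6
3 → 2 → 1
9 → 2 → 1
2 → none → 0
12 → none → 0
20 → 15, 17 → 2
15 → none → 0
17 → none → 0
Sum: 6 + 1 + 1 + 0 + 0 + 2 + 0 + 0 = 10

10 inversions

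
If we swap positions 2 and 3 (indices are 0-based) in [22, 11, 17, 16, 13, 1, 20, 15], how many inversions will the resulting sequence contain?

16

Positions 2 and 3 hold 17 and 16; after swapping, the array is [22, 11, 16, 17, 13, 1, 20, 15].
For each element, count later entries that are smaller:
22: 7
11: 1
16: 3
17: 3
13: 1
1: 0
20: 1
15: 0
Sum: 7 + 1 + 3 + 3 + 1 + 0 + 1 + 0 = 16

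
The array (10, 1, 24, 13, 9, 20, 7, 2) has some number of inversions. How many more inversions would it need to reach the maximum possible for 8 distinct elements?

Maximum inversions for 8 distinct elements is C(8, 2) = 8·7/2 = 28.
Current inversions — for each element, count later smaller elements:
10: 4
1: 0
24: 5
13: 3
9: 2
20: 2
7: 1
2: 0
Current total: 4 + 0 + 5 + 3 + 2 + 2 + 1 + 0 = 17
Shortfall: 28 − 17 = 11

11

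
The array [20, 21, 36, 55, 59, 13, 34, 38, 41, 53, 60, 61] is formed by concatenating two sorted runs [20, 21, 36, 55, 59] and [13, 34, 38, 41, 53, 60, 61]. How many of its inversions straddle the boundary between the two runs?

Count, for every r in R, how many entries of L exceed r:
r = 13: 20, 21, 36, 55, 59 → 5
r = 34: 36, 55, 59 → 3
r = 38: 55, 59 → 2
r = 41: 55, 59 → 2
r = 53: 55, 59 → 2
r = 60: none → 0
r = 61: none → 0
Cross-inversions: 5 + 3 + 2 + 2 + 2 + 0 + 0 = 14

14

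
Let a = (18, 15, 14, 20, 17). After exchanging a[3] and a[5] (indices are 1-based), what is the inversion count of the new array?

6

Positions 3 and 5 hold 14 and 17; after swapping, the array is [18, 15, 17, 20, 14].
Sweep left to right; for each value list the smaller values that follow it:
18 → 15, 17, 14 → 3
15 → 14 → 1
17 → 14 → 1
20 → 14 → 1
14 → none → 0
Sum: 3 + 1 + 1 + 1 + 0 = 6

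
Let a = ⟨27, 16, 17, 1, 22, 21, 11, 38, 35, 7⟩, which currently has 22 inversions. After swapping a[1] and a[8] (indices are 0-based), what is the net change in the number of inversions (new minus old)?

+7

Positions 1 and 8 hold 16 and 35; after swapping, the array is [27, 35, 17, 1, 22, 21, 11, 38, 16, 7].
Element-by-element contributions:
27 → 17, 1, 22, 21, 11, 16, 7 → 7
35 → 17, 1, 22, 21, 11, 16, 7 → 7
17 → 1, 11, 16, 7 → 4
1 → none → 0
22 → 21, 11, 16, 7 → 4
21 → 11, 16, 7 → 3
11 → 7 → 1
38 → 16, 7 → 2
16 → 7 → 1
7 → none → 0
Sum: 7 + 7 + 4 + 0 + 4 + 3 + 1 + 2 + 1 + 0 = 29
Change: 29 − 22 = +7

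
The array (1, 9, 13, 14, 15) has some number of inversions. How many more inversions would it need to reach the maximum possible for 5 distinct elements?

10 inversions short

Maximum inversions for 5 distinct elements is C(5, 2) = 5·4/2 = 10.
Current inversions — for each element, count later smaller elements:
1: 0
9: 0
13: 0
14: 0
15: 0
Current total: 0 + 0 + 0 + 0 + 0 = 0
Shortfall: 10 − 0 = 10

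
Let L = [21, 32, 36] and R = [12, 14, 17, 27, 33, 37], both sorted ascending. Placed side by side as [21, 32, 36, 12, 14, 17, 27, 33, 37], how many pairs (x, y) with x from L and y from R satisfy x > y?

Take each right-half value and tally the left-half values above it:
r = 12: 21, 32, 36 → 3
r = 14: 21, 32, 36 → 3
r = 17: 21, 32, 36 → 3
r = 27: 32, 36 → 2
r = 33: 36 → 1
r = 37: none → 0
Cross-inversions: 3 + 3 + 3 + 2 + 1 + 0 = 12

There are 12 split inversions.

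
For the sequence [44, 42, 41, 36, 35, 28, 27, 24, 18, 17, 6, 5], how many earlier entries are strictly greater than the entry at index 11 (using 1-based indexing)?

10

The element at index 11 is 6.
Elements before it: 44, 42, 41, 36, 35, 28, 27, 24, 18, 17
Those larger than 6: 44, 42, 41, 36, 35, 28, 27, 24, 18, 17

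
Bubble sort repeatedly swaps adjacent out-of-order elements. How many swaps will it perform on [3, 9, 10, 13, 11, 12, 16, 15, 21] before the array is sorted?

Each adjacent swap fixes exactly one inversion, so the minimum swap count equals the number of inversions.
Count inversions — for each element, later elements that are smaller:
3: none → 0
9: none → 0
10: none → 0
13: 11, 12 → 2
11: none → 0
12: none → 0
16: 15 → 1
15: none → 0
21: none → 0
Total inversions: 0 + 0 + 0 + 2 + 0 + 0 + 1 + 0 + 0 = 3

Adjacent swaps: 3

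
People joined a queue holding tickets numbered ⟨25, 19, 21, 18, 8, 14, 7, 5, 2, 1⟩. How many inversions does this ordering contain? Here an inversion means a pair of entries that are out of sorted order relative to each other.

Inversions: 43

Element-by-element contributions:
25 → 19, 21, 18, 8, 14, 7, 5, 2, 1 → 9
19 → 18, 8, 14, 7, 5, 2, 1 → 7
21 → 18, 8, 14, 7, 5, 2, 1 → 7
18 → 8, 14, 7, 5, 2, 1 → 6
8 → 7, 5, 2, 1 → 4
14 → 7, 5, 2, 1 → 4
7 → 5, 2, 1 → 3
5 → 2, 1 → 2
2 → 1 → 1
1 → none → 0
Sum: 9 + 7 + 7 + 6 + 4 + 4 + 3 + 2 + 1 + 0 = 43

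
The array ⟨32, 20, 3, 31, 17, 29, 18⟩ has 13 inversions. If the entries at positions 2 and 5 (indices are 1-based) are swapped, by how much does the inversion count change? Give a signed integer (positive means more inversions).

-1

Positions 2 and 5 hold 20 and 17; after swapping, the array is [32, 17, 3, 31, 20, 29, 18].
Count, for each position, how many later elements it exceeds:
32 → 17, 3, 31, 20, 29, 18 → 6
17 → 3 → 1
3 → none → 0
31 → 20, 29, 18 → 3
20 → 18 → 1
29 → 18 → 1
18 → none → 0
Sum: 6 + 1 + 0 + 3 + 1 + 1 + 0 = 12
Change: 12 − 13 = -1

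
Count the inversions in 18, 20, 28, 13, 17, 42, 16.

Count, for each position, how many later elements it exceeds:
18: 3
20: 3
28: 3
13: 0
17: 1
42: 1
16: 0
Sum: 3 + 3 + 3 + 0 + 1 + 1 + 0 = 11

11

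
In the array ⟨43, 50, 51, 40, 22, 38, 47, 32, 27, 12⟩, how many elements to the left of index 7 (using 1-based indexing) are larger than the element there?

2

The element at index 7 is 47.
Elements before it: 43, 50, 51, 40, 22, 38
Those larger than 47: 50, 51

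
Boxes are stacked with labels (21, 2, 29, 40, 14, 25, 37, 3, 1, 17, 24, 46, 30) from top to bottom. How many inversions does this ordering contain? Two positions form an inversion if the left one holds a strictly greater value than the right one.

For each element, count later entries that are smaller:
21: 5
2: 1
29: 6
40: 8
14: 2
25: 4
37: 5
3: 1
1: 0
17: 0
24: 0
46: 1
30: 0
Sum: 5 + 1 + 6 + 8 + 2 + 4 + 5 + 1 + 0 + 0 + 0 + 1 + 0 = 33

33 inversions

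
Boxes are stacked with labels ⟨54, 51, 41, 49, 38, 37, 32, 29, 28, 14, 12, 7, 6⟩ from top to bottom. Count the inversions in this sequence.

77 inversions

Element-by-element contributions:
54: 12
51: 11
41: 9
49: 9
38: 8
37: 7
32: 6
29: 5
28: 4
14: 3
12: 2
7: 1
6: 0
Sum: 12 + 11 + 9 + 9 + 8 + 7 + 6 + 5 + 4 + 3 + 2 + 1 + 0 = 77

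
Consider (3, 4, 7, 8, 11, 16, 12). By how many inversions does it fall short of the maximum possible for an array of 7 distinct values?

Maximum inversions for 7 distinct elements is C(7, 2) = 7·6/2 = 21.
Current inversions — for each element, count later smaller elements:
3: 0
4: 0
7: 0
8: 0
11: 0
16: 1
12: 0
Current total: 0 + 0 + 0 + 0 + 0 + 1 + 0 = 1
Shortfall: 21 − 1 = 20

20 inversions short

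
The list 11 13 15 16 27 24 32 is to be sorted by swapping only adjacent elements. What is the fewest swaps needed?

1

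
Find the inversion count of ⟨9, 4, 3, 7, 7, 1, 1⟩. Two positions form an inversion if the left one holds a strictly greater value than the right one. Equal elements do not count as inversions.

Inversions: 15

Count, for each position, how many later elements it exceeds:
9: 6
4: 3
3: 2
7: 2
7: 2
1: 0
1: 0
Sum: 6 + 3 + 2 + 2 + 2 + 0 + 0 = 15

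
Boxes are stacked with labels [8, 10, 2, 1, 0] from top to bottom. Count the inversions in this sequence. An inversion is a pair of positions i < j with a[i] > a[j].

9 inversions

Out-of-order index pairs (1-indexed):
(1,3): 8 > 2
(1,4): 8 > 1
(1,5): 8 > 0
(2,3): 10 > 2
(2,4): 10 > 1
(2,5): 10 > 0
(3,4): 2 > 1
(3,5): 2 > 0
(4,5): 1 > 0
That's 9 pairs.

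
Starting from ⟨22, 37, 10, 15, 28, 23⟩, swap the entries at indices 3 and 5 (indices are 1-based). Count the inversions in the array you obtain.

10

Positions 3 and 5 hold 10 and 28; after swapping, the array is [22, 37, 28, 15, 10, 23].
For each element, count later entries that are smaller:
22: 2
37: 4
28: 3
15: 1
10: 0
23: 0
Sum: 2 + 4 + 3 + 1 + 0 + 0 = 10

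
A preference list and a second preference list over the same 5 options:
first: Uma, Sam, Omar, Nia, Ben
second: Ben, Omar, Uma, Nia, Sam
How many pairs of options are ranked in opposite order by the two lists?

7

Assign each item its position (1..5) in the first ordering, then rewrite the second ordering as that position sequence:
positions: Uma→1, Sam→2, Omar→3, Nia→4, Ben→5
second ordering as positions: [5, 3, 1, 4, 2]
Discordant pairs = inversions in this position sequence.
5: 3, 1, 4, 2 → 4
3: 1, 2 → 2
1: 0
4: 2 → 1
2: 0
Total: 4 + 2 + 0 + 1 + 0 = 7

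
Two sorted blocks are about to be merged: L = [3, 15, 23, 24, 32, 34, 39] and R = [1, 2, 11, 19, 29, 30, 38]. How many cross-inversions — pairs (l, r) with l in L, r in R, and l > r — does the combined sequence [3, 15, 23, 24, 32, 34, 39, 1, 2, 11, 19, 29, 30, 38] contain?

Take each right-half value and tally the left-half values above it:
r = 1: 3, 15, 23, 24, 32, 34, 39 → 7
r = 2: 3, 15, 23, 24, 32, 34, 39 → 7
r = 11: 15, 23, 24, 32, 34, 39 → 6
r = 19: 23, 24, 32, 34, 39 → 5
r = 29: 32, 34, 39 → 3
r = 30: 32, 34, 39 → 3
r = 38: 39 → 1
Cross-inversions: 7 + 7 + 6 + 5 + 3 + 3 + 1 = 32

32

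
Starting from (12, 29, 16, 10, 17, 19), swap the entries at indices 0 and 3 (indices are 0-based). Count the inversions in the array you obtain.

Inversions: 5

Positions 0 and 3 hold 12 and 10; after swapping, the array is [10, 29, 16, 12, 17, 19].
Sweep left to right; for each value list the smaller values that follow it:
10 → none → 0
29 → 16, 12, 17, 19 → 4
16 → 12 → 1
12 → none → 0
17 → none → 0
19 → none → 0
Sum: 0 + 4 + 1 + 0 + 0 + 0 = 5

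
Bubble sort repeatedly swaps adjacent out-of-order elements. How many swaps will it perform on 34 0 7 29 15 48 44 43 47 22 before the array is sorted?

15

Each adjacent swap fixes exactly one inversion, so the minimum swap count equals the number of inversions.
Count inversions — for each element, later elements that are smaller:
34: 0, 7, 29, 15, 22 → 5
0: none → 0
7: none → 0
29: 15, 22 → 2
15: none → 0
48: 44, 43, 47, 22 → 4
44: 43, 22 → 2
43: 22 → 1
47: 22 → 1
22: none → 0
Total inversions: 5 + 0 + 0 + 2 + 0 + 4 + 2 + 1 + 1 + 0 = 15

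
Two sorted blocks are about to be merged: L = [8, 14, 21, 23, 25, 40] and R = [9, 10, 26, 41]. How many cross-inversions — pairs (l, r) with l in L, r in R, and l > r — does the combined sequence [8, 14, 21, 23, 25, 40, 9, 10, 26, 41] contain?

Split inversions: 11

Count, for every r in R, how many entries of L exceed r:
r = 9: 14, 21, 23, 25, 40 → 5
r = 10: 14, 21, 23, 25, 40 → 5
r = 26: 40 → 1
r = 41: none → 0
Cross-inversions: 5 + 5 + 1 + 0 = 11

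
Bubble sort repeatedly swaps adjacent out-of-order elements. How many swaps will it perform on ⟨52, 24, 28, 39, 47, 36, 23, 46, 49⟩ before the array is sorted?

16 adjacent swaps

Minimum adjacent swaps = number of inversions (each swap of adjacent out-of-order elements removes one inversion and no swap can remove more).
Count inversions — for each element, later elements that are smaller:
52: 24, 28, 39, 47, 36, 23, 46, 49 → 8
24: 23 → 1
28: 23 → 1
39: 36, 23 → 2
47: 36, 23, 46 → 3
36: 23 → 1
23: none → 0
46: none → 0
49: none → 0
Total inversions: 8 + 1 + 1 + 2 + 3 + 1 + 0 + 0 + 0 = 16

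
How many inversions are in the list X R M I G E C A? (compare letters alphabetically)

Inversions: 28

For each element, count later entries that are smaller:
X → R, M, I, G, E, C, A → 7
R → M, I, G, E, C, A → 6
M → I, G, E, C, A → 5
I → G, E, C, A → 4
G → E, C, A → 3
E → C, A → 2
C → A → 1
A → none → 0
Sum: 7 + 6 + 5 + 4 + 3 + 2 + 1 + 0 = 28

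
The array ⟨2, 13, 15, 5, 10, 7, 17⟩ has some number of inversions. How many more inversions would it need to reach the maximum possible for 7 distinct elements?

14 inversions short

Maximum inversions for 7 distinct elements is C(7, 2) = 7·6/2 = 21.
Current inversions — for each element, count later smaller elements:
2: 0
13: 3
15: 3
5: 0
10: 1
7: 0
17: 0
Current total: 0 + 3 + 3 + 0 + 1 + 0 + 0 = 7
Shortfall: 21 − 7 = 14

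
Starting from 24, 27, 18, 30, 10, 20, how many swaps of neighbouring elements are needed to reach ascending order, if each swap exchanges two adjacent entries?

9

Minimum adjacent swaps = number of inversions (each swap of adjacent out-of-order elements removes one inversion and no swap can remove more).
Count inversions — for each element, later elements that are smaller:
24: 18, 10, 20 → 3
27: 18, 10, 20 → 3
18: 10 → 1
30: 10, 20 → 2
10: none → 0
20: none → 0
Total inversions: 3 + 3 + 1 + 2 + 0 + 0 = 9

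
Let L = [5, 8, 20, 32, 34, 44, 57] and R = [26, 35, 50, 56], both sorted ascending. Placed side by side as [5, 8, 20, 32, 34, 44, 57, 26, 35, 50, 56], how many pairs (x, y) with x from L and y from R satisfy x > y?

For each element r of the right run, count left-run elements greater than r:
r = 26: 32, 34, 44, 57 → 4
r = 35: 44, 57 → 2
r = 50: 57 → 1
r = 56: 57 → 1
Cross-inversions: 4 + 2 + 1 + 1 = 8

There are 8 cross-inversions.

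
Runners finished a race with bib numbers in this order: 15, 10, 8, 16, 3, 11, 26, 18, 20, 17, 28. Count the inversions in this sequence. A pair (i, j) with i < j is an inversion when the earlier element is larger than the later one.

Element-by-element contributions:
15 → 10, 8, 3, 11 → 4
10 → 8, 3 → 2
8 → 3 → 1
16 → 3, 11 → 2
3 → none → 0
11 → none → 0
26 → 18, 20, 17 → 3
18 → 17 → 1
20 → 17 → 1
17 → none → 0
28 → none → 0
Sum: 4 + 2 + 1 + 2 + 0 + 0 + 3 + 1 + 1 + 0 + 0 = 14

14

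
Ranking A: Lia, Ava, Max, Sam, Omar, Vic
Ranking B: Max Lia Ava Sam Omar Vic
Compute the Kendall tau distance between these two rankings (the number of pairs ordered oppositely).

2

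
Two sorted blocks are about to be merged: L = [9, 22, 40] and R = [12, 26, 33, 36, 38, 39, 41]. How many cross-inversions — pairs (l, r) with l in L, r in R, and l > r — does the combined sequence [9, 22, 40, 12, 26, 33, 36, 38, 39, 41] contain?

7

Take each right-half value and tally the left-half values above it:
r = 12: 22, 40 → 2
r = 26: 40 → 1
r = 33: 40 → 1
r = 36: 40 → 1
r = 38: 40 → 1
r = 39: 40 → 1
r = 41: none → 0
Cross-inversions: 2 + 1 + 1 + 1 + 1 + 1 + 0 = 7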